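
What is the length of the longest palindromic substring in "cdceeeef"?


Input: "cdceeeef"
Checking substrings for palindromes:
  [3:7] "eeee" (len 4) => palindrome
  [0:3] "cdc" (len 3) => palindrome
  [3:6] "eee" (len 3) => palindrome
  [4:7] "eee" (len 3) => palindrome
  [3:5] "ee" (len 2) => palindrome
  [4:6] "ee" (len 2) => palindrome
Longest palindromic substring: "eeee" with length 4

4


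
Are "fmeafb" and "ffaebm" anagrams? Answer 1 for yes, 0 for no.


Strings: "fmeafb", "ffaebm"
Sorted first:  abeffm
Sorted second: abeffm
Sorted forms match => anagrams

1


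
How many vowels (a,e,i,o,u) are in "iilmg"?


Input: iilmg
Checking each character:
  'i' at position 0: vowel (running total: 1)
  'i' at position 1: vowel (running total: 2)
  'l' at position 2: consonant
  'm' at position 3: consonant
  'g' at position 4: consonant
Total vowels: 2

2


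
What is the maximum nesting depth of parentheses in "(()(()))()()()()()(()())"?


Input: "(()(()))()()()()()(()())"
Tracking depth:
  Position 0 '(': depth becomes 1
  Position 1 '(': depth becomes 2
  Position 2 ')': depth becomes 1
  Position 3 '(': depth becomes 2
  Position 4 '(': depth becomes 3
  Position 5 ')': depth becomes 2
  Position 6 ')': depth becomes 1
  Position 7 ')': depth becomes 0
  Position 8 '(': depth becomes 1
  Position 9 ')': depth becomes 0
  Position 10 '(': depth becomes 1
  Position 11 ')': depth becomes 0
  Position 12 '(': depth becomes 1
  Position 13 ')': depth becomes 0
  Position 14 '(': depth becomes 1
  Position 15 ')': depth becomes 0
  Position 16 '(': depth becomes 1
  Position 17 ')': depth becomes 0
  Position 18 '(': depth becomes 1
  Position 19 '(': depth becomes 2
  Position 20 ')': depth becomes 1
  Position 21 '(': depth becomes 2
  Position 22 ')': depth becomes 1
  Position 23 ')': depth becomes 0
Maximum depth reached: 3

3


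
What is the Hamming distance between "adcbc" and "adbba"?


Comparing "adcbc" and "adbba" position by position:
  Position 0: 'a' vs 'a' => same
  Position 1: 'd' vs 'd' => same
  Position 2: 'c' vs 'b' => differ
  Position 3: 'b' vs 'b' => same
  Position 4: 'c' vs 'a' => differ
Total differences (Hamming distance): 2

2


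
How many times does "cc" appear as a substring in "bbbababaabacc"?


Searching for "cc" in "bbbababaabacc"
Scanning each position:
  Position 0: "bb" => no
  Position 1: "bb" => no
  Position 2: "ba" => no
  Position 3: "ab" => no
  Position 4: "ba" => no
  Position 5: "ab" => no
  Position 6: "ba" => no
  Position 7: "aa" => no
  Position 8: "ab" => no
  Position 9: "ba" => no
  Position 10: "ac" => no
  Position 11: "cc" => MATCH
Total occurrences: 1

1


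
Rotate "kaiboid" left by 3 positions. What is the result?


Input: "kaiboid", rotate left by 3
First 3 characters: "kai"
Remaining characters: "boid"
Concatenate remaining + first: "boid" + "kai" = "boidkai"

boidkai


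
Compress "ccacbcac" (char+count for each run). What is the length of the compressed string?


Input: ccacbcac
Runs:
  'c' x 2 => "c2"
  'a' x 1 => "a1"
  'c' x 1 => "c1"
  'b' x 1 => "b1"
  'c' x 1 => "c1"
  'a' x 1 => "a1"
  'c' x 1 => "c1"
Compressed: "c2a1c1b1c1a1c1"
Compressed length: 14

14


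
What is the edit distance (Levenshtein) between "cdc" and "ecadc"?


Computing edit distance: "cdc" -> "ecadc"
DP table:
           e    c    a    d    c
      0    1    2    3    4    5
  c   1    1    1    2    3    4
  d   2    2    2    2    2    3
  c   3    3    2    3    3    2
Edit distance = dp[3][5] = 2

2


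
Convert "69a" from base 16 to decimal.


Input: "69a" in base 16
Positional expansion:
  Digit '6' (value 6) x 16^2 = 1536
  Digit '9' (value 9) x 16^1 = 144
  Digit 'a' (value 10) x 16^0 = 10
Sum = 1690

1690


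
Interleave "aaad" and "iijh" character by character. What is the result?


Interleaving "aaad" and "iijh":
  Position 0: 'a' from first, 'i' from second => "ai"
  Position 1: 'a' from first, 'i' from second => "ai"
  Position 2: 'a' from first, 'j' from second => "aj"
  Position 3: 'd' from first, 'h' from second => "dh"
Result: aiaiajdh

aiaiajdh


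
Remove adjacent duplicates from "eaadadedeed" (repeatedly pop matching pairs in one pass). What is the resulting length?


Input: eaadadedeed
Stack-based adjacent duplicate removal:
  Read 'e': push. Stack: e
  Read 'a': push. Stack: ea
  Read 'a': matches stack top 'a' => pop. Stack: e
  Read 'd': push. Stack: ed
  Read 'a': push. Stack: eda
  Read 'd': push. Stack: edad
  Read 'e': push. Stack: edade
  Read 'd': push. Stack: edaded
  Read 'e': push. Stack: edadede
  Read 'e': matches stack top 'e' => pop. Stack: edaded
  Read 'd': matches stack top 'd' => pop. Stack: edade
Final stack: "edade" (length 5)

5


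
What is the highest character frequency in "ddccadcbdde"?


Input: ddccadcbdde
Character counts:
  'a': 1
  'b': 1
  'c': 3
  'd': 5
  'e': 1
Maximum frequency: 5

5


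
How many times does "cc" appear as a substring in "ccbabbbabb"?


Searching for "cc" in "ccbabbbabb"
Scanning each position:
  Position 0: "cc" => MATCH
  Position 1: "cb" => no
  Position 2: "ba" => no
  Position 3: "ab" => no
  Position 4: "bb" => no
  Position 5: "bb" => no
  Position 6: "ba" => no
  Position 7: "ab" => no
  Position 8: "bb" => no
Total occurrences: 1

1


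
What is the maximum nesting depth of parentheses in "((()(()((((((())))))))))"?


Input: "((()(()((((((())))))))))"
Tracking depth:
  Position 0 '(': depth becomes 1
  Position 1 '(': depth becomes 2
  Position 2 '(': depth becomes 3
  Position 3 ')': depth becomes 2
  Position 4 '(': depth becomes 3
  Position 5 '(': depth becomes 4
  Position 6 ')': depth becomes 3
  Position 7 '(': depth becomes 4
  Position 8 '(': depth becomes 5
  Position 9 '(': depth becomes 6
  Position 10 '(': depth becomes 7
  Position 11 '(': depth becomes 8
  Position 12 '(': depth becomes 9
  Position 13 '(': depth becomes 10
  Position 14 ')': depth becomes 9
  Position 15 ')': depth becomes 8
  Position 16 ')': depth becomes 7
  Position 17 ')': depth becomes 6
  Position 18 ')': depth becomes 5
  Position 19 ')': depth becomes 4
  Position 20 ')': depth becomes 3
  Position 21 ')': depth becomes 2
  Position 22 ')': depth becomes 1
  Position 23 ')': depth becomes 0
Maximum depth reached: 10

10


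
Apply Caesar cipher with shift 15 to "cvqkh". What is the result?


Caesar cipher: shift "cvqkh" by 15
  'c' (pos 2) + 15 = pos 17 = 'r'
  'v' (pos 21) + 15 = pos 10 = 'k'
  'q' (pos 16) + 15 = pos 5 = 'f'
  'k' (pos 10) + 15 = pos 25 = 'z'
  'h' (pos 7) + 15 = pos 22 = 'w'
Result: rkfzw

rkfzw


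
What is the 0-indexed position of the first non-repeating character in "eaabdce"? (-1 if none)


Input: eaabdce
Character frequencies:
  'a': 2
  'b': 1
  'c': 1
  'd': 1
  'e': 2
Scanning left to right for freq == 1:
  Position 0 ('e'): freq=2, skip
  Position 1 ('a'): freq=2, skip
  Position 2 ('a'): freq=2, skip
  Position 3 ('b'): unique! => answer = 3

3


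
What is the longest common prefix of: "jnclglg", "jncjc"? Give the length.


Words: jnclglg, jncjc
  Position 0: all 'j' => match
  Position 1: all 'n' => match
  Position 2: all 'c' => match
  Position 3: ('l', 'j') => mismatch, stop
LCP = "jnc" (length 3)

3


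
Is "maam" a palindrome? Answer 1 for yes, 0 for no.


Input: maam
Reversed: maam
  Compare pos 0 ('m') with pos 3 ('m'): match
  Compare pos 1 ('a') with pos 2 ('a'): match
Result: palindrome

1


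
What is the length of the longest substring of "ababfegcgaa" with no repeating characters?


Input: "ababfegcgaa"
Sliding window (track last position of each char):
  Position 0 ('a'): window [0,0] length 1 -- new best
  Position 1 ('b'): window [0,1] length 2 -- new best
  Position 2 ('a'): repeat (last at 0), move window start to 1
  Position 2 ('a'): window [1,2] length 2
  Position 3 ('b'): repeat (last at 1), move window start to 2
  Position 3 ('b'): window [2,3] length 2
  Position 4 ('f'): window [2,4] length 3 -- new best
  Position 5 ('e'): window [2,5] length 4 -- new best
  Position 6 ('g'): window [2,6] length 5 -- new best
  Position 7 ('c'): window [2,7] length 6 -- new best
  Position 8 ('g'): repeat (last at 6), move window start to 7
  Position 8 ('g'): window [7,8] length 2
  Position 9 ('a'): window [7,9] length 3
  Position 10 ('a'): repeat (last at 9), move window start to 10
  Position 10 ('a'): window [10,10] length 1
Longest substring with no repeats: "abfegc" with length 6

6


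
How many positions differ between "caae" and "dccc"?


Comparing "caae" and "dccc" position by position:
  Position 0: 'c' vs 'd' => DIFFER
  Position 1: 'a' vs 'c' => DIFFER
  Position 2: 'a' vs 'c' => DIFFER
  Position 3: 'e' vs 'c' => DIFFER
Positions that differ: 4

4


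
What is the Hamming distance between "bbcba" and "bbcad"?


Comparing "bbcba" and "bbcad" position by position:
  Position 0: 'b' vs 'b' => same
  Position 1: 'b' vs 'b' => same
  Position 2: 'c' vs 'c' => same
  Position 3: 'b' vs 'a' => differ
  Position 4: 'a' vs 'd' => differ
Total differences (Hamming distance): 2

2


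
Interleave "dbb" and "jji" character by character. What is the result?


Interleaving "dbb" and "jji":
  Position 0: 'd' from first, 'j' from second => "dj"
  Position 1: 'b' from first, 'j' from second => "bj"
  Position 2: 'b' from first, 'i' from second => "bi"
Result: djbjbi

djbjbi


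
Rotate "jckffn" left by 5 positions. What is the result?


Input: "jckffn", rotate left by 5
First 5 characters: "jckff"
Remaining characters: "n"
Concatenate remaining + first: "n" + "jckff" = "njckff"

njckff


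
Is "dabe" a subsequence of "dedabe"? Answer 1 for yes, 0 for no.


Check if "dabe" is a subsequence of "dedabe"
Greedy scan:
  Position 0 ('d'): matches sub[0] = 'd'
  Position 1 ('e'): no match needed
  Position 2 ('d'): no match needed
  Position 3 ('a'): matches sub[1] = 'a'
  Position 4 ('b'): matches sub[2] = 'b'
  Position 5 ('e'): matches sub[3] = 'e'
All 4 characters matched => is a subsequence

1


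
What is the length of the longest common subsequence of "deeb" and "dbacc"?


LCS of "deeb" and "dbacc"
DP table:
           d    b    a    c    c
      0    0    0    0    0    0
  d   0    1    1    1    1    1
  e   0    1    1    1    1    1
  e   0    1    1    1    1    1
  b   0    1    2    2    2    2
LCS length = dp[4][5] = 2

2


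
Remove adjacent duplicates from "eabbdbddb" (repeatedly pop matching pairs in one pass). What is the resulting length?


Input: eabbdbddb
Stack-based adjacent duplicate removal:
  Read 'e': push. Stack: e
  Read 'a': push. Stack: ea
  Read 'b': push. Stack: eab
  Read 'b': matches stack top 'b' => pop. Stack: ea
  Read 'd': push. Stack: ead
  Read 'b': push. Stack: eadb
  Read 'd': push. Stack: eadbd
  Read 'd': matches stack top 'd' => pop. Stack: eadb
  Read 'b': matches stack top 'b' => pop. Stack: ead
Final stack: "ead" (length 3)

3


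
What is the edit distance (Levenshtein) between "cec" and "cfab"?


Computing edit distance: "cec" -> "cfab"
DP table:
           c    f    a    b
      0    1    2    3    4
  c   1    0    1    2    3
  e   2    1    1    2    3
  c   3    2    2    2    3
Edit distance = dp[3][4] = 3

3


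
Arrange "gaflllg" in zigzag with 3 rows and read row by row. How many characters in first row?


Zigzag "gaflllg" into 3 rows:
Placing characters:
  'g' => row 0
  'a' => row 1
  'f' => row 2
  'l' => row 1
  'l' => row 0
  'l' => row 1
  'g' => row 2
Rows:
  Row 0: "gl"
  Row 1: "all"
  Row 2: "fg"
First row length: 2

2


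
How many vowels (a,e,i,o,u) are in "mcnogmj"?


Input: mcnogmj
Checking each character:
  'm' at position 0: consonant
  'c' at position 1: consonant
  'n' at position 2: consonant
  'o' at position 3: vowel (running total: 1)
  'g' at position 4: consonant
  'm' at position 5: consonant
  'j' at position 6: consonant
Total vowels: 1

1


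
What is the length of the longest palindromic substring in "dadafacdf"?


Input: "dadafacdf"
Checking substrings for palindromes:
  [0:3] "dad" (len 3) => palindrome
  [1:4] "ada" (len 3) => palindrome
  [3:6] "afa" (len 3) => palindrome
Longest palindromic substring: "dad" with length 3

3


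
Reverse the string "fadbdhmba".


Input: fadbdhmba
Reading characters right to left:
  Position 8: 'a'
  Position 7: 'b'
  Position 6: 'm'
  Position 5: 'h'
  Position 4: 'd'
  Position 3: 'b'
  Position 2: 'd'
  Position 1: 'a'
  Position 0: 'f'
Reversed: abmhdbdaf

abmhdbdaf


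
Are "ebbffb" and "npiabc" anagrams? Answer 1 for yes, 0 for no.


Strings: "ebbffb", "npiabc"
Sorted first:  bbbeff
Sorted second: abcinp
Differ at position 0: 'b' vs 'a' => not anagrams

0


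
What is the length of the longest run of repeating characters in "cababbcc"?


Input: "cababbcc"
Scanning for longest run:
  Position 1 ('a'): new char, reset run to 1
  Position 2 ('b'): new char, reset run to 1
  Position 3 ('a'): new char, reset run to 1
  Position 4 ('b'): new char, reset run to 1
  Position 5 ('b'): continues run of 'b', length=2
  Position 6 ('c'): new char, reset run to 1
  Position 7 ('c'): continues run of 'c', length=2
Longest run: 'b' with length 2

2


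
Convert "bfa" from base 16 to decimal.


Input: "bfa" in base 16
Positional expansion:
  Digit 'b' (value 11) x 16^2 = 2816
  Digit 'f' (value 15) x 16^1 = 240
  Digit 'a' (value 10) x 16^0 = 10
Sum = 3066

3066


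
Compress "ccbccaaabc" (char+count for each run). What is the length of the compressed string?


Input: ccbccaaabc
Runs:
  'c' x 2 => "c2"
  'b' x 1 => "b1"
  'c' x 2 => "c2"
  'a' x 3 => "a3"
  'b' x 1 => "b1"
  'c' x 1 => "c1"
Compressed: "c2b1c2a3b1c1"
Compressed length: 12

12


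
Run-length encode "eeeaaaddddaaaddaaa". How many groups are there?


Input: eeeaaaddddaaaddaaa
Scanning for consecutive runs:
  Group 1: 'e' x 3 (positions 0-2)
  Group 2: 'a' x 3 (positions 3-5)
  Group 3: 'd' x 4 (positions 6-9)
  Group 4: 'a' x 3 (positions 10-12)
  Group 5: 'd' x 2 (positions 13-14)
  Group 6: 'a' x 3 (positions 15-17)
Total groups: 6

6


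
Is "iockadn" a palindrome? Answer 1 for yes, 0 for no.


Input: iockadn
Reversed: ndakcoi
  Compare pos 0 ('i') with pos 6 ('n'): MISMATCH
  Compare pos 1 ('o') with pos 5 ('d'): MISMATCH
  Compare pos 2 ('c') with pos 4 ('a'): MISMATCH
Result: not a palindrome

0


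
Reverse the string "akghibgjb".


Input: akghibgjb
Reading characters right to left:
  Position 8: 'b'
  Position 7: 'j'
  Position 6: 'g'
  Position 5: 'b'
  Position 4: 'i'
  Position 3: 'h'
  Position 2: 'g'
  Position 1: 'k'
  Position 0: 'a'
Reversed: bjgbihgka

bjgbihgka


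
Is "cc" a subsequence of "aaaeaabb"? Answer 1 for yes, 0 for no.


Check if "cc" is a subsequence of "aaaeaabb"
Greedy scan:
  Position 0 ('a'): no match needed
  Position 1 ('a'): no match needed
  Position 2 ('a'): no match needed
  Position 3 ('e'): no match needed
  Position 4 ('a'): no match needed
  Position 5 ('a'): no match needed
  Position 6 ('b'): no match needed
  Position 7 ('b'): no match needed
Only matched 0/2 characters => not a subsequence

0


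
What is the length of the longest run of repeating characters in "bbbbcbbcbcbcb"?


Input: "bbbbcbbcbcbcb"
Scanning for longest run:
  Position 1 ('b'): continues run of 'b', length=2
  Position 2 ('b'): continues run of 'b', length=3
  Position 3 ('b'): continues run of 'b', length=4
  Position 4 ('c'): new char, reset run to 1
  Position 5 ('b'): new char, reset run to 1
  Position 6 ('b'): continues run of 'b', length=2
  Position 7 ('c'): new char, reset run to 1
  Position 8 ('b'): new char, reset run to 1
  Position 9 ('c'): new char, reset run to 1
  Position 10 ('b'): new char, reset run to 1
  Position 11 ('c'): new char, reset run to 1
  Position 12 ('b'): new char, reset run to 1
Longest run: 'b' with length 4

4


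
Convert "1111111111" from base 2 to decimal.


Input: "1111111111" in base 2
Positional expansion:
  Digit '1' (value 1) x 2^9 = 512
  Digit '1' (value 1) x 2^8 = 256
  Digit '1' (value 1) x 2^7 = 128
  Digit '1' (value 1) x 2^6 = 64
  Digit '1' (value 1) x 2^5 = 32
  Digit '1' (value 1) x 2^4 = 16
  Digit '1' (value 1) x 2^3 = 8
  Digit '1' (value 1) x 2^2 = 4
  Digit '1' (value 1) x 2^1 = 2
  Digit '1' (value 1) x 2^0 = 1
Sum = 1023

1023


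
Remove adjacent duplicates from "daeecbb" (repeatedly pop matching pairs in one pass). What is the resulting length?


Input: daeecbb
Stack-based adjacent duplicate removal:
  Read 'd': push. Stack: d
  Read 'a': push. Stack: da
  Read 'e': push. Stack: dae
  Read 'e': matches stack top 'e' => pop. Stack: da
  Read 'c': push. Stack: dac
  Read 'b': push. Stack: dacb
  Read 'b': matches stack top 'b' => pop. Stack: dac
Final stack: "dac" (length 3)

3


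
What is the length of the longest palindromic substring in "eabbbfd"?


Input: "eabbbfd"
Checking substrings for palindromes:
  [2:5] "bbb" (len 3) => palindrome
  [2:4] "bb" (len 2) => palindrome
  [3:5] "bb" (len 2) => palindrome
Longest palindromic substring: "bbb" with length 3

3


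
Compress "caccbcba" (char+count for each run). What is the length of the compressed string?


Input: caccbcba
Runs:
  'c' x 1 => "c1"
  'a' x 1 => "a1"
  'c' x 2 => "c2"
  'b' x 1 => "b1"
  'c' x 1 => "c1"
  'b' x 1 => "b1"
  'a' x 1 => "a1"
Compressed: "c1a1c2b1c1b1a1"
Compressed length: 14

14


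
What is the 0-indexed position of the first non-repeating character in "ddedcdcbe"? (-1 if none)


Input: ddedcdcbe
Character frequencies:
  'b': 1
  'c': 2
  'd': 4
  'e': 2
Scanning left to right for freq == 1:
  Position 0 ('d'): freq=4, skip
  Position 1 ('d'): freq=4, skip
  Position 2 ('e'): freq=2, skip
  Position 3 ('d'): freq=4, skip
  Position 4 ('c'): freq=2, skip
  Position 5 ('d'): freq=4, skip
  Position 6 ('c'): freq=2, skip
  Position 7 ('b'): unique! => answer = 7

7


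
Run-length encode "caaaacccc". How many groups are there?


Input: caaaacccc
Scanning for consecutive runs:
  Group 1: 'c' x 1 (positions 0-0)
  Group 2: 'a' x 4 (positions 1-4)
  Group 3: 'c' x 4 (positions 5-8)
Total groups: 3

3


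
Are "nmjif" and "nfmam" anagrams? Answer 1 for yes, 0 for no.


Strings: "nmjif", "nfmam"
Sorted first:  fijmn
Sorted second: afmmn
Differ at position 0: 'f' vs 'a' => not anagrams

0


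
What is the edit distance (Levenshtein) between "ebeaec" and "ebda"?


Computing edit distance: "ebeaec" -> "ebda"
DP table:
           e    b    d    a
      0    1    2    3    4
  e   1    0    1    2    3
  b   2    1    0    1    2
  e   3    2    1    1    2
  a   4    3    2    2    1
  e   5    4    3    3    2
  c   6    5    4    4    3
Edit distance = dp[6][4] = 3

3


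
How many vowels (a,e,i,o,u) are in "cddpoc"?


Input: cddpoc
Checking each character:
  'c' at position 0: consonant
  'd' at position 1: consonant
  'd' at position 2: consonant
  'p' at position 3: consonant
  'o' at position 4: vowel (running total: 1)
  'c' at position 5: consonant
Total vowels: 1

1


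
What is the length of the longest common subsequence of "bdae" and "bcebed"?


LCS of "bdae" and "bcebed"
DP table:
           b    c    e    b    e    d
      0    0    0    0    0    0    0
  b   0    1    1    1    1    1    1
  d   0    1    1    1    1    1    2
  a   0    1    1    1    1    1    2
  e   0    1    1    2    2    2    2
LCS length = dp[4][6] = 2

2


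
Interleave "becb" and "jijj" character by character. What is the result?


Interleaving "becb" and "jijj":
  Position 0: 'b' from first, 'j' from second => "bj"
  Position 1: 'e' from first, 'i' from second => "ei"
  Position 2: 'c' from first, 'j' from second => "cj"
  Position 3: 'b' from first, 'j' from second => "bj"
Result: bjeicjbj

bjeicjbj


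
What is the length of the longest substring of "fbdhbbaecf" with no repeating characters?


Input: "fbdhbbaecf"
Sliding window (track last position of each char):
  Position 0 ('f'): window [0,0] length 1 -- new best
  Position 1 ('b'): window [0,1] length 2 -- new best
  Position 2 ('d'): window [0,2] length 3 -- new best
  Position 3 ('h'): window [0,3] length 4 -- new best
  Position 4 ('b'): repeat (last at 1), move window start to 2
  Position 4 ('b'): window [2,4] length 3
  Position 5 ('b'): repeat (last at 4), move window start to 5
  Position 5 ('b'): window [5,5] length 1
  Position 6 ('a'): window [5,6] length 2
  Position 7 ('e'): window [5,7] length 3
  Position 8 ('c'): window [5,8] length 4
  Position 9 ('f'): window [5,9] length 5 -- new best
Longest substring with no repeats: "baecf" with length 5

5


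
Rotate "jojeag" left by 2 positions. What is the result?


Input: "jojeag", rotate left by 2
First 2 characters: "jo"
Remaining characters: "jeag"
Concatenate remaining + first: "jeag" + "jo" = "jeagjo"

jeagjo


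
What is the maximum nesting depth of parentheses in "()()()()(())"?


Input: "()()()()(())"
Tracking depth:
  Position 0 '(': depth becomes 1
  Position 1 ')': depth becomes 0
  Position 2 '(': depth becomes 1
  Position 3 ')': depth becomes 0
  Position 4 '(': depth becomes 1
  Position 5 ')': depth becomes 0
  Position 6 '(': depth becomes 1
  Position 7 ')': depth becomes 0
  Position 8 '(': depth becomes 1
  Position 9 '(': depth becomes 2
  Position 10 ')': depth becomes 1
  Position 11 ')': depth becomes 0
Maximum depth reached: 2

2


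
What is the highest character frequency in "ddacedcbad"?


Input: ddacedcbad
Character counts:
  'a': 2
  'b': 1
  'c': 2
  'd': 4
  'e': 1
Maximum frequency: 4

4


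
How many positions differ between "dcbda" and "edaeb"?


Comparing "dcbda" and "edaeb" position by position:
  Position 0: 'd' vs 'e' => DIFFER
  Position 1: 'c' vs 'd' => DIFFER
  Position 2: 'b' vs 'a' => DIFFER
  Position 3: 'd' vs 'e' => DIFFER
  Position 4: 'a' vs 'b' => DIFFER
Positions that differ: 5

5


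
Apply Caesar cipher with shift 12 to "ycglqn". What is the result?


Caesar cipher: shift "ycglqn" by 12
  'y' (pos 24) + 12 = pos 10 = 'k'
  'c' (pos 2) + 12 = pos 14 = 'o'
  'g' (pos 6) + 12 = pos 18 = 's'
  'l' (pos 11) + 12 = pos 23 = 'x'
  'q' (pos 16) + 12 = pos 2 = 'c'
  'n' (pos 13) + 12 = pos 25 = 'z'
Result: kosxcz

kosxcz


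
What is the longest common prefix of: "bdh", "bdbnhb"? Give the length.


Words: bdh, bdbnhb
  Position 0: all 'b' => match
  Position 1: all 'd' => match
  Position 2: ('h', 'b') => mismatch, stop
LCP = "bd" (length 2)

2


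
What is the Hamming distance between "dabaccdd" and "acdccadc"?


Comparing "dabaccdd" and "acdccadc" position by position:
  Position 0: 'd' vs 'a' => differ
  Position 1: 'a' vs 'c' => differ
  Position 2: 'b' vs 'd' => differ
  Position 3: 'a' vs 'c' => differ
  Position 4: 'c' vs 'c' => same
  Position 5: 'c' vs 'a' => differ
  Position 6: 'd' vs 'd' => same
  Position 7: 'd' vs 'c' => differ
Total differences (Hamming distance): 6

6


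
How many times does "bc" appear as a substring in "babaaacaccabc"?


Searching for "bc" in "babaaacaccabc"
Scanning each position:
  Position 0: "ba" => no
  Position 1: "ab" => no
  Position 2: "ba" => no
  Position 3: "aa" => no
  Position 4: "aa" => no
  Position 5: "ac" => no
  Position 6: "ca" => no
  Position 7: "ac" => no
  Position 8: "cc" => no
  Position 9: "ca" => no
  Position 10: "ab" => no
  Position 11: "bc" => MATCH
Total occurrences: 1

1


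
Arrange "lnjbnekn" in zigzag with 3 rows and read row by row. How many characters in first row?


Zigzag "lnjbnekn" into 3 rows:
Placing characters:
  'l' => row 0
  'n' => row 1
  'j' => row 2
  'b' => row 1
  'n' => row 0
  'e' => row 1
  'k' => row 2
  'n' => row 1
Rows:
  Row 0: "ln"
  Row 1: "nben"
  Row 2: "jk"
First row length: 2

2


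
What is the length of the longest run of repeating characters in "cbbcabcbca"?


Input: "cbbcabcbca"
Scanning for longest run:
  Position 1 ('b'): new char, reset run to 1
  Position 2 ('b'): continues run of 'b', length=2
  Position 3 ('c'): new char, reset run to 1
  Position 4 ('a'): new char, reset run to 1
  Position 5 ('b'): new char, reset run to 1
  Position 6 ('c'): new char, reset run to 1
  Position 7 ('b'): new char, reset run to 1
  Position 8 ('c'): new char, reset run to 1
  Position 9 ('a'): new char, reset run to 1
Longest run: 'b' with length 2

2


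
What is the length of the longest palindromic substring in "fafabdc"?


Input: "fafabdc"
Checking substrings for palindromes:
  [0:3] "faf" (len 3) => palindrome
  [1:4] "afa" (len 3) => palindrome
Longest palindromic substring: "faf" with length 3

3


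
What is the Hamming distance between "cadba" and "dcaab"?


Comparing "cadba" and "dcaab" position by position:
  Position 0: 'c' vs 'd' => differ
  Position 1: 'a' vs 'c' => differ
  Position 2: 'd' vs 'a' => differ
  Position 3: 'b' vs 'a' => differ
  Position 4: 'a' vs 'b' => differ
Total differences (Hamming distance): 5

5


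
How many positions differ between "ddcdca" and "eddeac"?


Comparing "ddcdca" and "eddeac" position by position:
  Position 0: 'd' vs 'e' => DIFFER
  Position 1: 'd' vs 'd' => same
  Position 2: 'c' vs 'd' => DIFFER
  Position 3: 'd' vs 'e' => DIFFER
  Position 4: 'c' vs 'a' => DIFFER
  Position 5: 'a' vs 'c' => DIFFER
Positions that differ: 5

5


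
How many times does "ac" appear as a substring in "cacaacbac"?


Searching for "ac" in "cacaacbac"
Scanning each position:
  Position 0: "ca" => no
  Position 1: "ac" => MATCH
  Position 2: "ca" => no
  Position 3: "aa" => no
  Position 4: "ac" => MATCH
  Position 5: "cb" => no
  Position 6: "ba" => no
  Position 7: "ac" => MATCH
Total occurrences: 3

3


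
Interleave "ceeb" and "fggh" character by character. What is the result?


Interleaving "ceeb" and "fggh":
  Position 0: 'c' from first, 'f' from second => "cf"
  Position 1: 'e' from first, 'g' from second => "eg"
  Position 2: 'e' from first, 'g' from second => "eg"
  Position 3: 'b' from first, 'h' from second => "bh"
Result: cfegegbh

cfegegbh


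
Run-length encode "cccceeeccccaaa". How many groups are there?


Input: cccceeeccccaaa
Scanning for consecutive runs:
  Group 1: 'c' x 4 (positions 0-3)
  Group 2: 'e' x 3 (positions 4-6)
  Group 3: 'c' x 4 (positions 7-10)
  Group 4: 'a' x 3 (positions 11-13)
Total groups: 4

4


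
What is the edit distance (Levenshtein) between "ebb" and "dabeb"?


Computing edit distance: "ebb" -> "dabeb"
DP table:
           d    a    b    e    b
      0    1    2    3    4    5
  e   1    1    2    3    3    4
  b   2    2    2    2    3    3
  b   3    3    3    2    3    3
Edit distance = dp[3][5] = 3

3


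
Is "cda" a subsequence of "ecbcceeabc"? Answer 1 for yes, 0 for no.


Check if "cda" is a subsequence of "ecbcceeabc"
Greedy scan:
  Position 0 ('e'): no match needed
  Position 1 ('c'): matches sub[0] = 'c'
  Position 2 ('b'): no match needed
  Position 3 ('c'): no match needed
  Position 4 ('c'): no match needed
  Position 5 ('e'): no match needed
  Position 6 ('e'): no match needed
  Position 7 ('a'): no match needed
  Position 8 ('b'): no match needed
  Position 9 ('c'): no match needed
Only matched 1/3 characters => not a subsequence

0


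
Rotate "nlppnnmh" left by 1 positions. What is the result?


Input: "nlppnnmh", rotate left by 1
First 1 characters: "n"
Remaining characters: "lppnnmh"
Concatenate remaining + first: "lppnnmh" + "n" = "lppnnmhn"

lppnnmhn


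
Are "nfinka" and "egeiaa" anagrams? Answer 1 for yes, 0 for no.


Strings: "nfinka", "egeiaa"
Sorted first:  afiknn
Sorted second: aaeegi
Differ at position 1: 'f' vs 'a' => not anagrams

0


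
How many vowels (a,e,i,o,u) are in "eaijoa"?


Input: eaijoa
Checking each character:
  'e' at position 0: vowel (running total: 1)
  'a' at position 1: vowel (running total: 2)
  'i' at position 2: vowel (running total: 3)
  'j' at position 3: consonant
  'o' at position 4: vowel (running total: 4)
  'a' at position 5: vowel (running total: 5)
Total vowels: 5

5


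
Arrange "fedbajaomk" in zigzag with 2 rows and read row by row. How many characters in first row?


Zigzag "fedbajaomk" into 2 rows:
Placing characters:
  'f' => row 0
  'e' => row 1
  'd' => row 0
  'b' => row 1
  'a' => row 0
  'j' => row 1
  'a' => row 0
  'o' => row 1
  'm' => row 0
  'k' => row 1
Rows:
  Row 0: "fdaam"
  Row 1: "ebjok"
First row length: 5

5


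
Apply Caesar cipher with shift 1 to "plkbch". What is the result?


Caesar cipher: shift "plkbch" by 1
  'p' (pos 15) + 1 = pos 16 = 'q'
  'l' (pos 11) + 1 = pos 12 = 'm'
  'k' (pos 10) + 1 = pos 11 = 'l'
  'b' (pos 1) + 1 = pos 2 = 'c'
  'c' (pos 2) + 1 = pos 3 = 'd'
  'h' (pos 7) + 1 = pos 8 = 'i'
Result: qmlcdi

qmlcdi


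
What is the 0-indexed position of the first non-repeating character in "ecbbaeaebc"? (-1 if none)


Input: ecbbaeaebc
Character frequencies:
  'a': 2
  'b': 3
  'c': 2
  'e': 3
Scanning left to right for freq == 1:
  Position 0 ('e'): freq=3, skip
  Position 1 ('c'): freq=2, skip
  Position 2 ('b'): freq=3, skip
  Position 3 ('b'): freq=3, skip
  Position 4 ('a'): freq=2, skip
  Position 5 ('e'): freq=3, skip
  Position 6 ('a'): freq=2, skip
  Position 7 ('e'): freq=3, skip
  Position 8 ('b'): freq=3, skip
  Position 9 ('c'): freq=2, skip
  No unique character found => answer = -1

-1


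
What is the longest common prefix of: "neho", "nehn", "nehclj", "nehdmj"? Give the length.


Words: neho, nehn, nehclj, nehdmj
  Position 0: all 'n' => match
  Position 1: all 'e' => match
  Position 2: all 'h' => match
  Position 3: ('o', 'n', 'c', 'd') => mismatch, stop
LCP = "neh" (length 3)

3


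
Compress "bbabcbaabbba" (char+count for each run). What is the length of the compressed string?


Input: bbabcbaabbba
Runs:
  'b' x 2 => "b2"
  'a' x 1 => "a1"
  'b' x 1 => "b1"
  'c' x 1 => "c1"
  'b' x 1 => "b1"
  'a' x 2 => "a2"
  'b' x 3 => "b3"
  'a' x 1 => "a1"
Compressed: "b2a1b1c1b1a2b3a1"
Compressed length: 16

16


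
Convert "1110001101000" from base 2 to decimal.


Input: "1110001101000" in base 2
Positional expansion:
  Digit '1' (value 1) x 2^12 = 4096
  Digit '1' (value 1) x 2^11 = 2048
  Digit '1' (value 1) x 2^10 = 1024
  Digit '0' (value 0) x 2^9 = 0
  Digit '0' (value 0) x 2^8 = 0
  Digit '0' (value 0) x 2^7 = 0
  Digit '1' (value 1) x 2^6 = 64
  Digit '1' (value 1) x 2^5 = 32
  Digit '0' (value 0) x 2^4 = 0
  Digit '1' (value 1) x 2^3 = 8
  Digit '0' (value 0) x 2^2 = 0
  Digit '0' (value 0) x 2^1 = 0
  Digit '0' (value 0) x 2^0 = 0
Sum = 7272

7272


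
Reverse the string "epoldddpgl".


Input: epoldddpgl
Reading characters right to left:
  Position 9: 'l'
  Position 8: 'g'
  Position 7: 'p'
  Position 6: 'd'
  Position 5: 'd'
  Position 4: 'd'
  Position 3: 'l'
  Position 2: 'o'
  Position 1: 'p'
  Position 0: 'e'
Reversed: lgpdddlope

lgpdddlope


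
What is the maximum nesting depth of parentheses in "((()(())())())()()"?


Input: "((()(())())())()()"
Tracking depth:
  Position 0 '(': depth becomes 1
  Position 1 '(': depth becomes 2
  Position 2 '(': depth becomes 3
  Position 3 ')': depth becomes 2
  Position 4 '(': depth becomes 3
  Position 5 '(': depth becomes 4
  Position 6 ')': depth becomes 3
  Position 7 ')': depth becomes 2
  Position 8 '(': depth becomes 3
  Position 9 ')': depth becomes 2
  Position 10 ')': depth becomes 1
  Position 11 '(': depth becomes 2
  Position 12 ')': depth becomes 1
  Position 13 ')': depth becomes 0
  Position 14 '(': depth becomes 1
  Position 15 ')': depth becomes 0
  Position 16 '(': depth becomes 1
  Position 17 ')': depth becomes 0
Maximum depth reached: 4

4


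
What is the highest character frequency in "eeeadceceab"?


Input: eeeadceceab
Character counts:
  'a': 2
  'b': 1
  'c': 2
  'd': 1
  'e': 5
Maximum frequency: 5

5


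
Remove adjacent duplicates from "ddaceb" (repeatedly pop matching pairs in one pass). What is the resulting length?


Input: ddaceb
Stack-based adjacent duplicate removal:
  Read 'd': push. Stack: d
  Read 'd': matches stack top 'd' => pop. Stack: (empty)
  Read 'a': push. Stack: a
  Read 'c': push. Stack: ac
  Read 'e': push. Stack: ace
  Read 'b': push. Stack: aceb
Final stack: "aceb" (length 4)

4


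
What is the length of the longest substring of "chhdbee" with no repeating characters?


Input: "chhdbee"
Sliding window (track last position of each char):
  Position 0 ('c'): window [0,0] length 1 -- new best
  Position 1 ('h'): window [0,1] length 2 -- new best
  Position 2 ('h'): repeat (last at 1), move window start to 2
  Position 2 ('h'): window [2,2] length 1
  Position 3 ('d'): window [2,3] length 2
  Position 4 ('b'): window [2,4] length 3 -- new best
  Position 5 ('e'): window [2,5] length 4 -- new best
  Position 6 ('e'): repeat (last at 5), move window start to 6
  Position 6 ('e'): window [6,6] length 1
Longest substring with no repeats: "hdbe" with length 4

4


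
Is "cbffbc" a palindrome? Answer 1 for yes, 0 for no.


Input: cbffbc
Reversed: cbffbc
  Compare pos 0 ('c') with pos 5 ('c'): match
  Compare pos 1 ('b') with pos 4 ('b'): match
  Compare pos 2 ('f') with pos 3 ('f'): match
Result: palindrome

1


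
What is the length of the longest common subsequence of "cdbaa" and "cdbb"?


LCS of "cdbaa" and "cdbb"
DP table:
           c    d    b    b
      0    0    0    0    0
  c   0    1    1    1    1
  d   0    1    2    2    2
  b   0    1    2    3    3
  a   0    1    2    3    3
  a   0    1    2    3    3
LCS length = dp[5][4] = 3

3


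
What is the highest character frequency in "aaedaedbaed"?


Input: aaedaedbaed
Character counts:
  'a': 4
  'b': 1
  'd': 3
  'e': 3
Maximum frequency: 4

4


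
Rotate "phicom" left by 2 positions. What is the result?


Input: "phicom", rotate left by 2
First 2 characters: "ph"
Remaining characters: "icom"
Concatenate remaining + first: "icom" + "ph" = "icomph"

icomph


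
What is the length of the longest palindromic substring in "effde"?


Input: "effde"
Checking substrings for palindromes:
  [1:3] "ff" (len 2) => palindrome
Longest palindromic substring: "ff" with length 2

2


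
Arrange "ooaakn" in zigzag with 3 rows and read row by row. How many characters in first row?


Zigzag "ooaakn" into 3 rows:
Placing characters:
  'o' => row 0
  'o' => row 1
  'a' => row 2
  'a' => row 1
  'k' => row 0
  'n' => row 1
Rows:
  Row 0: "ok"
  Row 1: "oan"
  Row 2: "a"
First row length: 2

2


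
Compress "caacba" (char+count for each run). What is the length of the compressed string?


Input: caacba
Runs:
  'c' x 1 => "c1"
  'a' x 2 => "a2"
  'c' x 1 => "c1"
  'b' x 1 => "b1"
  'a' x 1 => "a1"
Compressed: "c1a2c1b1a1"
Compressed length: 10

10


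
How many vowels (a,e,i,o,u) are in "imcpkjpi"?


Input: imcpkjpi
Checking each character:
  'i' at position 0: vowel (running total: 1)
  'm' at position 1: consonant
  'c' at position 2: consonant
  'p' at position 3: consonant
  'k' at position 4: consonant
  'j' at position 5: consonant
  'p' at position 6: consonant
  'i' at position 7: vowel (running total: 2)
Total vowels: 2

2


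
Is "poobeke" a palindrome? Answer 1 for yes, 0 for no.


Input: poobeke
Reversed: ekeboop
  Compare pos 0 ('p') with pos 6 ('e'): MISMATCH
  Compare pos 1 ('o') with pos 5 ('k'): MISMATCH
  Compare pos 2 ('o') with pos 4 ('e'): MISMATCH
Result: not a palindrome

0


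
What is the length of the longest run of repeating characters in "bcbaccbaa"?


Input: "bcbaccbaa"
Scanning for longest run:
  Position 1 ('c'): new char, reset run to 1
  Position 2 ('b'): new char, reset run to 1
  Position 3 ('a'): new char, reset run to 1
  Position 4 ('c'): new char, reset run to 1
  Position 5 ('c'): continues run of 'c', length=2
  Position 6 ('b'): new char, reset run to 1
  Position 7 ('a'): new char, reset run to 1
  Position 8 ('a'): continues run of 'a', length=2
Longest run: 'c' with length 2

2


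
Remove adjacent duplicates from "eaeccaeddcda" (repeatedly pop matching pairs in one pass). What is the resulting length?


Input: eaeccaeddcda
Stack-based adjacent duplicate removal:
  Read 'e': push. Stack: e
  Read 'a': push. Stack: ea
  Read 'e': push. Stack: eae
  Read 'c': push. Stack: eaec
  Read 'c': matches stack top 'c' => pop. Stack: eae
  Read 'a': push. Stack: eaea
  Read 'e': push. Stack: eaeae
  Read 'd': push. Stack: eaeaed
  Read 'd': matches stack top 'd' => pop. Stack: eaeae
  Read 'c': push. Stack: eaeaec
  Read 'd': push. Stack: eaeaecd
  Read 'a': push. Stack: eaeaecda
Final stack: "eaeaecda" (length 8)

8


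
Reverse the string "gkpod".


Input: gkpod
Reading characters right to left:
  Position 4: 'd'
  Position 3: 'o'
  Position 2: 'p'
  Position 1: 'k'
  Position 0: 'g'
Reversed: dopkg

dopkg


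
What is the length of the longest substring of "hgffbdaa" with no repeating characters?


Input: "hgffbdaa"
Sliding window (track last position of each char):
  Position 0 ('h'): window [0,0] length 1 -- new best
  Position 1 ('g'): window [0,1] length 2 -- new best
  Position 2 ('f'): window [0,2] length 3 -- new best
  Position 3 ('f'): repeat (last at 2), move window start to 3
  Position 3 ('f'): window [3,3] length 1
  Position 4 ('b'): window [3,4] length 2
  Position 5 ('d'): window [3,5] length 3
  Position 6 ('a'): window [3,6] length 4 -- new best
  Position 7 ('a'): repeat (last at 6), move window start to 7
  Position 7 ('a'): window [7,7] length 1
Longest substring with no repeats: "fbda" with length 4

4


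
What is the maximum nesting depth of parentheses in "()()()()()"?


Input: "()()()()()"
Tracking depth:
  Position 0 '(': depth becomes 1
  Position 1 ')': depth becomes 0
  Position 2 '(': depth becomes 1
  Position 3 ')': depth becomes 0
  Position 4 '(': depth becomes 1
  Position 5 ')': depth becomes 0
  Position 6 '(': depth becomes 1
  Position 7 ')': depth becomes 0
  Position 8 '(': depth becomes 1
  Position 9 ')': depth becomes 0
Maximum depth reached: 1

1


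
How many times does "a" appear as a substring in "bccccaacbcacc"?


Searching for "a" in "bccccaacbcacc"
Scanning each position:
  Position 0: "b" => no
  Position 1: "c" => no
  Position 2: "c" => no
  Position 3: "c" => no
  Position 4: "c" => no
  Position 5: "a" => MATCH
  Position 6: "a" => MATCH
  Position 7: "c" => no
  Position 8: "b" => no
  Position 9: "c" => no
  Position 10: "a" => MATCH
  Position 11: "c" => no
  Position 12: "c" => no
Total occurrences: 3

3


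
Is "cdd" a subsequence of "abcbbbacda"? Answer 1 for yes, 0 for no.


Check if "cdd" is a subsequence of "abcbbbacda"
Greedy scan:
  Position 0 ('a'): no match needed
  Position 1 ('b'): no match needed
  Position 2 ('c'): matches sub[0] = 'c'
  Position 3 ('b'): no match needed
  Position 4 ('b'): no match needed
  Position 5 ('b'): no match needed
  Position 6 ('a'): no match needed
  Position 7 ('c'): no match needed
  Position 8 ('d'): matches sub[1] = 'd'
  Position 9 ('a'): no match needed
Only matched 2/3 characters => not a subsequence

0


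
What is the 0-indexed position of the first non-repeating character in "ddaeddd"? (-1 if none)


Input: ddaeddd
Character frequencies:
  'a': 1
  'd': 5
  'e': 1
Scanning left to right for freq == 1:
  Position 0 ('d'): freq=5, skip
  Position 1 ('d'): freq=5, skip
  Position 2 ('a'): unique! => answer = 2

2


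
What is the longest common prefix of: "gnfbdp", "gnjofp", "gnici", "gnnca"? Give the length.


Words: gnfbdp, gnjofp, gnici, gnnca
  Position 0: all 'g' => match
  Position 1: all 'n' => match
  Position 2: ('f', 'j', 'i', 'n') => mismatch, stop
LCP = "gn" (length 2)

2


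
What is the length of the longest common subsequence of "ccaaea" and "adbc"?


LCS of "ccaaea" and "adbc"
DP table:
           a    d    b    c
      0    0    0    0    0
  c   0    0    0    0    1
  c   0    0    0    0    1
  a   0    1    1    1    1
  a   0    1    1    1    1
  e   0    1    1    1    1
  a   0    1    1    1    1
LCS length = dp[6][4] = 1

1


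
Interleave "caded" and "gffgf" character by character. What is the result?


Interleaving "caded" and "gffgf":
  Position 0: 'c' from first, 'g' from second => "cg"
  Position 1: 'a' from first, 'f' from second => "af"
  Position 2: 'd' from first, 'f' from second => "df"
  Position 3: 'e' from first, 'g' from second => "eg"
  Position 4: 'd' from first, 'f' from second => "df"
Result: cgafdfegdf

cgafdfegdf
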